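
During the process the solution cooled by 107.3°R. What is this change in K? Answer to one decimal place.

For a temperature interval the offset drops out; only the factor 5/9 applies.
107.3 × 5/9 = 59.6.

59.6 K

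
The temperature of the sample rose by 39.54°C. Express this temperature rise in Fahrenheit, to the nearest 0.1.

For a temperature interval the offset drops out; only the factor 1.8 applies.
39.54 × 1.8 = 71.2.

71.2°F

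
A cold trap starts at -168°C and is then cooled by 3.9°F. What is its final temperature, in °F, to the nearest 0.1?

-274.3°F

The 3.9°F change is an interval, so only the factor 5/9 applies: -3.9 × 5/9 = -2.1667°C.
Final Celsius temperature: -168.0000 - 2.1667 = -170.1667°C.
In Fahrenheit: -170.1667 × 1.8 + 32 = -274.3°F.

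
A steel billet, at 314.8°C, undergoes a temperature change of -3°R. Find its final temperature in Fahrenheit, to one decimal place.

The 3°R change is an interval, so only the factor 5/9 applies: -3 × 5/9 = -1.6667°C.
Final Celsius temperature: 314.8000 - 1.6667 = 313.1333°C.
In Fahrenheit: 313.1333 × 1.8 + 32 = 595.6°F.

595.6°F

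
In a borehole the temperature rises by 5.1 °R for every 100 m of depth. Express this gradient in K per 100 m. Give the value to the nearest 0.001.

2.833 K/100 m

The quantity depends on a temperature interval, so only the ratio of degree sizes applies; the offset between the scales is irrelevant.
A change of 1°R is a change of 5/9 K, so 5.1 × 5/9 = 2.833.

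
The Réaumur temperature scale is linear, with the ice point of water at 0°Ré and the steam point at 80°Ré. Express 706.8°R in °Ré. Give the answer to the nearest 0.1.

First in Celsius: (706.8 - 491.67) × 5/9 = 119.5167°C.
Linearly onto the Réaumur scale: 0 + (119.5167 / 100) × (80 - 0) = 95.6°Ré.

95.6°Ré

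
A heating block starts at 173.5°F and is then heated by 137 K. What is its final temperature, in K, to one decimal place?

488.8 K

Initial temperature in Celsius: (173.5 - 32) × 5/9 = 78.6111°C.
The 137 K change is an interval; Kelvin and Celsius degrees are the same size, so ΔC = +137°C.
Final Celsius temperature: 78.6111 + 137.0000 = 215.6111°C.
In kelvin: 215.6111 + 273.15 = 488.8 K.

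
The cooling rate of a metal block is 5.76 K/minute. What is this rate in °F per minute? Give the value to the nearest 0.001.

Since only a temperature interval is involved, the additive offset between the scales drops out.
A change of 1 K is a change of 1.8°F, so 5.76 × 1.8 = 10.368.

10.368 °F/minute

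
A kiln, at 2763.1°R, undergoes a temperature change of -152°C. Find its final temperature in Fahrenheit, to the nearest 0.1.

2029.8°F

Initial temperature in Celsius: (2763.1 - 491.67) × 5/9 = 1261.9056°C.
Final Celsius temperature: 1261.9056 - 152.0000 = 1109.9056°C.
In Fahrenheit: 1109.9056 × 1.8 + 32 = 2029.8°F.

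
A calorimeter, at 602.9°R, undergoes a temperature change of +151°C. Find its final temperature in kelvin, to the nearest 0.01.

Initial temperature in Celsius: (602.9 - 491.67) × 5/9 = 61.7944°C.
Final Celsius temperature: 61.7944 + 151.0000 = 212.7944°C.
In kelvin: 212.7944 + 273.15 = 485.94 K.

485.94 K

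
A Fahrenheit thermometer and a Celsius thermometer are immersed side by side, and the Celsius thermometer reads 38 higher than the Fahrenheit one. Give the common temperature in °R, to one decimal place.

334.2°R

Let x be the Fahrenheit reading; then the Celsius reading is 5/9·x - 17.7778.
(5/9·x - 17.7778) - x = 38  ⇒  (-4/9)·x = 55.7778  ⇒  x = -125.5000°F.
In Celsius: (-125.5 - 32) × 5/9 = -87.5000°C.
In Rankine: -87.5000 × 1.8 + 491.67 = 334.2°R.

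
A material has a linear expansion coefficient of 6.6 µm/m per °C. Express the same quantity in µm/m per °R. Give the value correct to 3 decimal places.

3.667 µm/m per °R

The quantity depends on a temperature interval, so only the ratio of degree sizes applies; the offset between the scales is irrelevant.
A change of 1°R is a change of 5/9°C, so per °R the value is 6.6 × 5/9 = 3.667.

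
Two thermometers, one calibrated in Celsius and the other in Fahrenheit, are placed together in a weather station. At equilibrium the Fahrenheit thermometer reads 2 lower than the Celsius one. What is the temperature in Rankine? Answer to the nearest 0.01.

415.17°R

Let x be the Celsius reading; then the Fahrenheit reading is 1.8·x + 32.
(1.8·x + 32) - x = -2  ⇒  (0.8)·x = -34  ⇒  x = -42.5000°C.
In Rankine: -42.5000 × 1.8 + 491.67 = 415.17°R.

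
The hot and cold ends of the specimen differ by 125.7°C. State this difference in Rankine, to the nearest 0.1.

226.3°R

For a temperature interval the offset drops out; only the factor 1.8 applies.
125.7 × 1.8 = 226.3.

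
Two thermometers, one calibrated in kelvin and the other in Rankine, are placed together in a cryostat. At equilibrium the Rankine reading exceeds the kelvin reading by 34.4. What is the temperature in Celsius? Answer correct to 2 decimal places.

-230.15°C

Let x be the kelvin reading; then the Rankine reading is 1.8·x.
(1.8·x) - x = 34.4  ⇒  (0.8)·x = 34.4  ⇒  x = 43.0000 K.
In Celsius: 43 - 273.15 = -230.15°C.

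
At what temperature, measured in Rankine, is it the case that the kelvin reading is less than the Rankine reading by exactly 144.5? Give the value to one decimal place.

325.1°R

Let R be the Rankine reading. The kelvin reading is K = 5/9·R.
Require K - R = -144.5: (-4/9)·R = -144.5.
R = (-144.5) / (-4/9) = 325.1.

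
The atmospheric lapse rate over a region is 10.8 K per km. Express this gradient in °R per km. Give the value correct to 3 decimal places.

The quantity depends on a temperature interval, so only the ratio of degree sizes applies; the offset between the scales is irrelevant.
A change of 1 K is a change of 1.8°R, so 10.8 × 1.8 = 19.440.

19.440 °R/km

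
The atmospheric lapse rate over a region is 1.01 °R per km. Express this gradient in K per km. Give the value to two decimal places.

The quantity depends on a temperature interval, so only the ratio of degree sizes applies; the offset between the scales is irrelevant.
A change of 1°R is a change of 5/9 K, so 1.01 × 5/9 = 0.56.

0.56 K/km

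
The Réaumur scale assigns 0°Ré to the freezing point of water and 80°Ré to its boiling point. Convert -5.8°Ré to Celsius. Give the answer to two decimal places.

Linear interpolation between the fixed points: C = (-5.8 - 0) × 100 / (80 - 0) = -7.2500°C.

-7.25°C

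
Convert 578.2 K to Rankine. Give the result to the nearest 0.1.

1040.8°R

In Celsius: 578.2 - 273.15 = 305.0500°C.
In Rankine: 305.0500 × 1.8 + 491.67 = 1040.8°R.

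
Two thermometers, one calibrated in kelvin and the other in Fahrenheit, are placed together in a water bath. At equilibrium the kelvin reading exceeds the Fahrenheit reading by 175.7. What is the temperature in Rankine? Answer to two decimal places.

Let x be the kelvin reading; then the Fahrenheit reading is 1.8·x - 459.67.
(1.8·x - 459.67) - x = -175.7  ⇒  (0.8)·x = 283.97  ⇒  x = 354.9625 K.
In Celsius: 354.9625 - 273.15 = 81.8125°C.
In Rankine: 81.8125 × 1.8 + 491.67 = 638.93°R.

638.93°R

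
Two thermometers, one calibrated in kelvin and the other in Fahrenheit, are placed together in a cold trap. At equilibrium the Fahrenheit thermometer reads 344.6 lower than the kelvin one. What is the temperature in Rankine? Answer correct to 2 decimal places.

258.91°R

Let x be the kelvin reading; then the Fahrenheit reading is 1.8·x - 459.67.
(1.8·x - 459.67) - x = -344.6  ⇒  (0.8)·x = 115.07  ⇒  x = 143.8375 K.
In Celsius: 143.8375 - 273.15 = -129.3125°C.
In Rankine: -129.3125 × 1.8 + 491.67 = 258.91°R.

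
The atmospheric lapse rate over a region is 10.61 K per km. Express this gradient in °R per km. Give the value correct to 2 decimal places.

19.10 °R/km

Since only a temperature interval is involved, the additive offset between the scales drops out.
A change of 1 K is a change of 1.8°R, so 10.61 × 1.8 = 19.10.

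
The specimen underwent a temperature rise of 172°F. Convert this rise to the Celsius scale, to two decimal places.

95.56°C

Only the scale ratio 5/9 matters for a change in temperature.
172 × 5/9 = 95.56.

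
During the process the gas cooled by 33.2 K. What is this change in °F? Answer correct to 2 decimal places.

59.76°F

An interval of 1 K corresponds to 1.8°F.
33.2 × 1.8 = 59.76.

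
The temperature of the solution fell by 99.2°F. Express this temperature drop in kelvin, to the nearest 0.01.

55.11 K

Only the scale ratio 5/9 matters for a change in temperature.
99.2 × 5/9 = 55.11.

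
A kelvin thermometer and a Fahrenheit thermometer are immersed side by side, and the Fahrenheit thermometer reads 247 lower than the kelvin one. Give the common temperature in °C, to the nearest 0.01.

-7.31°C

Let x be the kelvin reading; then the Fahrenheit reading is 1.8·x - 459.67.
(1.8·x - 459.67) - x = -247  ⇒  (0.8)·x = 212.67  ⇒  x = 265.8375 K.
In Celsius: 265.8375 - 273.15 = -7.31°C.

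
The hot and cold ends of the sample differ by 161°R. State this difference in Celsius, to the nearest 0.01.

89.44°C

For a temperature interval the offset drops out; only the factor 5/9 applies.
161 × 5/9 = 89.44.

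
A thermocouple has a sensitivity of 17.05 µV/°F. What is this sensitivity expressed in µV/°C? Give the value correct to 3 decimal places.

30.690 µV/°C

Since only a temperature interval is involved, the additive offset between the scales drops out.
A change of 1°C is a change of 1.8°F, so per °C the value is 17.05 × 1.8 = 30.690.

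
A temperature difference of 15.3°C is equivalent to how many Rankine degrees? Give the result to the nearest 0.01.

27.54°R

An interval of 1°C corresponds to 1.8°R.
15.3 × 1.8 = 27.54.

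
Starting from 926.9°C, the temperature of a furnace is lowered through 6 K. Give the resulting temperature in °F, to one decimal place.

1689.6°F

The 6 K change is an interval; Kelvin and Celsius degrees are the same size, so ΔC = -6°C.
Final Celsius temperature: 926.9000 - 6.0000 = 920.9000°C.
In Fahrenheit: 920.9000 × 1.8 + 32 = 1689.6°F.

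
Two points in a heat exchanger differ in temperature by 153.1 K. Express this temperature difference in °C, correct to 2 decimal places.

Kelvin and Celsius degrees are the same size, so the interval is unchanged: 153.10.

153.10°C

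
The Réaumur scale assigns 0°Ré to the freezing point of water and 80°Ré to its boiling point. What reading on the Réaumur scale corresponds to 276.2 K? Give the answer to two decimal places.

First in Celsius: 276.2 - 273.15 = 3.0500°C.
Linearly onto the Réaumur scale: 0 + (3.0500 / 100) × (80 - 0) = 2.44°Ré.

2.44°Ré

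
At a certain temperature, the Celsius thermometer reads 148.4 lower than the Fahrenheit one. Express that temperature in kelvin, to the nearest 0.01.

Let x be the Fahrenheit reading; then the Celsius reading is 5/9·x - 17.7778.
(5/9·x - 17.7778) - x = -148.4  ⇒  (-4/9)·x = -130.622  ⇒  x = 293.9000°F.
In Celsius: (293.9 - 32) × 5/9 = 145.5000°C.
In kelvin: 145.5000 + 273.15 = 418.65 K.

418.65 K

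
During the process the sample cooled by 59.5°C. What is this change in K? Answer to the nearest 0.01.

Celsius and kelvin degrees are the same size, so the interval is unchanged: 59.50.

59.50 K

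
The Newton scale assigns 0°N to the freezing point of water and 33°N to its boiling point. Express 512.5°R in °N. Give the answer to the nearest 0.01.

First in Celsius: (512.5 - 491.67) × 5/9 = 11.5722°C.
Linearly onto the Newton scale: 0 + (11.5722 / 100) × (33 - 0) = 3.82°N.

3.82°N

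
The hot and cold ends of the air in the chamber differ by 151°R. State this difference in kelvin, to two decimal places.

Only the scale ratio 5/9 matters for a change in temperature.
151 × 5/9 = 83.89.

83.89 K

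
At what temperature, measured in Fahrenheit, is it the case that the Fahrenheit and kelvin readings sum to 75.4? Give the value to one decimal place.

Let F be the Fahrenheit reading. The kelvin reading is K = 5/9·F + 255.372.
Require F + K = 75.4: (14/9)·F + 255.372 = 75.4.
F = (75.4 - 255.372) / (14/9) = -115.7.

-115.7°F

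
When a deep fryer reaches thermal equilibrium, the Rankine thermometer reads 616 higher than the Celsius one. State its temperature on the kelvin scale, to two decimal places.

Let x be the Celsius reading; then the Rankine reading is 1.8·x + 491.67.
(1.8·x + 491.67) - x = 616  ⇒  (0.8)·x = 124.33  ⇒  x = 155.4125°C.
In kelvin: 155.4125 + 273.15 = 428.56 K.

428.56 K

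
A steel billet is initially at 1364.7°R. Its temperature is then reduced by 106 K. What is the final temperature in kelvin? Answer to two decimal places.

Initial temperature in Celsius: (1364.7 - 491.67) × 5/9 = 485.0167°C.
The 106 K change is an interval; Kelvin and Celsius degrees are the same size, so ΔC = -106°C.
Final Celsius temperature: 485.0167 - 106.0000 = 379.0167°C.
In kelvin: 379.0167 + 273.15 = 652.17 K.

652.17 K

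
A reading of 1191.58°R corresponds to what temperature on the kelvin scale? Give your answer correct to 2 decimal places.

In Celsius: (1191.58 - 491.67) × 5/9 = 388.8389°C.
In kelvin: 388.8389 + 273.15 = 661.99 K.

661.99 K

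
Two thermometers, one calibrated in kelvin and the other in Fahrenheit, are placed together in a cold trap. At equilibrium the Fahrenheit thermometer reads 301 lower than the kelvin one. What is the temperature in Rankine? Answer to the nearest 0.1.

Let x be the kelvin reading; then the Fahrenheit reading is 1.8·x - 459.67.
(1.8·x - 459.67) - x = -301  ⇒  (0.8)·x = 158.67  ⇒  x = 198.3375 K.
In Celsius: 198.3375 - 273.15 = -74.8125°C.
In Rankine: -74.8125 × 1.8 + 491.67 = 357.0°R.

357.0°R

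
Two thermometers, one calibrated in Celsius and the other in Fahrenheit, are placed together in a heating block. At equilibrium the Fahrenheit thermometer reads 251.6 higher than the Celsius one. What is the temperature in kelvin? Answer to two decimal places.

Let x be the Celsius reading; then the Fahrenheit reading is 1.8·x + 32.
(1.8·x + 32) - x = 251.6  ⇒  (0.8)·x = 219.6  ⇒  x = 274.5000°C.
In kelvin: 274.5000 + 273.15 = 547.65 K.

547.65 K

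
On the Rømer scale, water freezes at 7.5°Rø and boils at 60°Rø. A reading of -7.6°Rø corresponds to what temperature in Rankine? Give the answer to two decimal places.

439.90°R

Linear interpolation between the fixed points: C = (-7.6 - 7.5) × 100 / (60 - 7.5) = -28.7619°C.
Then -28.7619 × 1.8 + 491.67 = 439.90°R.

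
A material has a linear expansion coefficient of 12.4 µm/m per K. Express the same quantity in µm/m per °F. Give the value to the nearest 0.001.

Since only a temperature interval is involved, the additive offset between the scales drops out.
A change of 1°F is a change of 5/9 K, so per °F the value is 12.4 × 5/9 = 6.889.

6.889 µm/m per °F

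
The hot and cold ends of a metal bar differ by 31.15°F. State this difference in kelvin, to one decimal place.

17.3 K

Only the scale ratio 5/9 matters for a change in temperature.
31.15 × 5/9 = 17.3.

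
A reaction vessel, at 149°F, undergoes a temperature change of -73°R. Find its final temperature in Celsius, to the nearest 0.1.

Initial temperature in Celsius: (149 - 32) × 5/9 = 65.0000°C.
The 73°R change is an interval, so only the factor 5/9 applies: -73 × 5/9 = -40.5556°C.
Final Celsius temperature: 65.0000 - 40.5556 = 24.4444°C.

24.4°C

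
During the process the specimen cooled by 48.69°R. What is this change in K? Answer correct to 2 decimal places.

An interval of 1°R corresponds to 5/9 K.
48.69 × 5/9 = 27.05.

27.05 K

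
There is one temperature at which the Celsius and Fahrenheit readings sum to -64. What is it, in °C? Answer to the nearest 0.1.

Let C be the Celsius reading. The Fahrenheit reading is F = 1.8·C + 32.
Require C + F = -64: (2.8)·C + 32 = -64.
C = (-64 - 32) / (2.8) = -34.3.

-34.3°C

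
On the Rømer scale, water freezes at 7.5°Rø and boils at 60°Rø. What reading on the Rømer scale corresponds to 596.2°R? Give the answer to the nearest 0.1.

38.0°Rø

First in Celsius: (596.2 - 491.67) × 5/9 = 58.0722°C.
Linearly onto the Rømer scale: 7.5 + (58.0722 / 100) × (60 - 7.5) = 38.0°Rø.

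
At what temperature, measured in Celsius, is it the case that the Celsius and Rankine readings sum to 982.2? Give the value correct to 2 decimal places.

175.19°C

Let C be the Celsius reading. The Rankine reading is R = 1.8·C + 491.67.
Require C + R = 982.2: (2.8)·C + 491.67 = 982.2.
C = (982.2 - 491.67) / (2.8) = 175.19.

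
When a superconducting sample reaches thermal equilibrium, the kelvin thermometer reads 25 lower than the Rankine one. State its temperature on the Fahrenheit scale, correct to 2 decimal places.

Let x be the Rankine reading; then the kelvin reading is 5/9·x.
(5/9·x) - x = -25  ⇒  (-4/9)·x = -25  ⇒  x = 56.2500°R.
In Celsius: (56.25 - 491.67) × 5/9 = -241.9000°C.
In Fahrenheit: -241.9000 × 1.8 + 32 = -403.42°F.

-403.42°F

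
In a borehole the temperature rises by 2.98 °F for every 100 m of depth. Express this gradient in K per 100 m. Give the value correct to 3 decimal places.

The quantity depends on a temperature interval, so only the ratio of degree sizes applies; the offset between the scales is irrelevant.
A change of 1°F is a change of 5/9 K, so 2.98 × 5/9 = 1.656.

1.656 K/100 m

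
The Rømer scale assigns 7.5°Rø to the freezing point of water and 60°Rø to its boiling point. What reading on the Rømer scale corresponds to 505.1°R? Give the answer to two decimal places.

First in Celsius: (505.1 - 491.67) × 5/9 = 7.4611°C.
Linearly onto the Rømer scale: 7.5 + (7.4611 / 100) × (60 - 7.5) = 11.42°Rø.

11.42°Rø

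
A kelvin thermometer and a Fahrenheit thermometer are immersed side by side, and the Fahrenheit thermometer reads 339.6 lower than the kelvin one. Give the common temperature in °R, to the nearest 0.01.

270.16°R

Let x be the kelvin reading; then the Fahrenheit reading is 1.8·x - 459.67.
(1.8·x - 459.67) - x = -339.6  ⇒  (0.8)·x = 120.07  ⇒  x = 150.0875 K.
In Celsius: 150.0875 - 273.15 = -123.0625°C.
In Rankine: -123.0625 × 1.8 + 491.67 = 270.16°R.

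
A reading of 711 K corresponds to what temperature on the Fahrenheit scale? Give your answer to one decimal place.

In Celsius: 711 - 273.15 = 437.8500°C.
In Fahrenheit: 437.8500 × 1.8 + 32 = 820.1°F.

820.1°F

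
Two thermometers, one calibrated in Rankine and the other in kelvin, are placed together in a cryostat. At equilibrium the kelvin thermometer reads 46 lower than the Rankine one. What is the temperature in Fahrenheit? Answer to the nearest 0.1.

Let x be the Rankine reading; then the kelvin reading is 5/9·x.
(5/9·x) - x = -46  ⇒  (-4/9)·x = -46  ⇒  x = 103.5000°R.
In Celsius: (103.5 - 491.67) × 5/9 = -215.6500°C.
In Fahrenheit: -215.6500 × 1.8 + 32 = -356.2°F.

-356.2°F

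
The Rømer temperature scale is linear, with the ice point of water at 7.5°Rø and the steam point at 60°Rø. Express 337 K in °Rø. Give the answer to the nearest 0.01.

First in Celsius: 337 - 273.15 = 63.8500°C.
Linearly onto the Rømer scale: 7.5 + (63.8500 / 100) × (60 - 7.5) = 41.02°Rø.

41.02°Rø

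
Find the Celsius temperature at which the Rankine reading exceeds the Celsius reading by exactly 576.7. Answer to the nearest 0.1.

106.3°C

Let C be the Celsius reading. The Rankine reading is R = 1.8·C + 491.67.
Require R - C = 576.7: (0.8)·C + 491.67 = 576.7.
C = (576.7 - 491.67) / (0.8) = 106.3.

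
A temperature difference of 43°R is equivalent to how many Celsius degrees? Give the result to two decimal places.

23.89°C

For a temperature interval the offset drops out; only the factor 5/9 applies.
43 × 5/9 = 23.89.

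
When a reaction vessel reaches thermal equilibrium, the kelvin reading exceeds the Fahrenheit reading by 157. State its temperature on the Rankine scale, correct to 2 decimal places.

Let x be the Fahrenheit reading; then the kelvin reading is 5/9·x + 255.372.
(5/9·x + 255.372) - x = 157  ⇒  (-4/9)·x = -98.3722  ⇒  x = 221.3375°F.
In Celsius: (221.3375 - 32) × 5/9 = 105.1875°C.
In Rankine: 105.1875 × 1.8 + 491.67 = 681.01°R.

681.01°R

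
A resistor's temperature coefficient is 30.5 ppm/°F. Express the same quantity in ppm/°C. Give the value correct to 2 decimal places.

54.90 ppm/°C

The quantity depends on a temperature interval, so only the ratio of degree sizes applies; the offset between the scales is irrelevant.
A change of 1°C is a change of 1.8°F, so per °C the value is 30.5 × 1.8 = 54.90.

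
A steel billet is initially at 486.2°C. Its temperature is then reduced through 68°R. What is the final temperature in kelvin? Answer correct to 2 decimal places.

The 68°R change is an interval, so only the factor 5/9 applies: -68 × 5/9 = -37.7778°C.
Final Celsius temperature: 486.2000 - 37.7778 = 448.4222°C.
In kelvin: 448.4222 + 273.15 = 721.57 K.

721.57 K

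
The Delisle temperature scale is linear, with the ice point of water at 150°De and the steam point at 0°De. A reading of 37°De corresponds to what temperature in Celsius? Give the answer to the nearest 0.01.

75.33°C

Linear interpolation between the fixed points: C = (37 - 150) × 100 / (0 - 150) = 75.3333°C.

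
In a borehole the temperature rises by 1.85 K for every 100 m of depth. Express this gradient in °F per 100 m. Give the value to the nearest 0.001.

3.330 °F/100 m

The quantity depends on a temperature interval, so only the ratio of degree sizes applies; the offset between the scales is irrelevant.
A change of 1 K is a change of 1.8°F, so 1.85 × 1.8 = 3.330.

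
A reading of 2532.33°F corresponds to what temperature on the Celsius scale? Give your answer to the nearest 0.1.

In Celsius: (2532.33 - 32) × 5/9 = 1389.0722°C.

1389.1°C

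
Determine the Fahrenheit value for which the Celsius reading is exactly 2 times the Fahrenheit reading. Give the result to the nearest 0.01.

Let F be the Fahrenheit reading. The Celsius reading is C = 5/9·F - 17.7778.
Require C = 2·F: 5/9·F - 17.7778 = 2·F.
(-13/9)·F = 17.7778  ⇒  F = -12.31.

-12.31°F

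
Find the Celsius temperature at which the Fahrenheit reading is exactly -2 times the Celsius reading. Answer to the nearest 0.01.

-8.42°C

Let C be the Celsius reading. The Fahrenheit reading is F = 1.8·C + 32.
Require F = -2·C: 1.8·C + 32 = -2·C.
(3.8)·C = -32  ⇒  C = -8.42.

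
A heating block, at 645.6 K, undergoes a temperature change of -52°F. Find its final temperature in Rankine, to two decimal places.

Initial temperature in Celsius: 645.6 - 273.15 = 372.4500°C.
The 52°F change is an interval, so only the factor 5/9 applies: -52 × 5/9 = -28.8889°C.
Final Celsius temperature: 372.4500 - 28.8889 = 343.5611°C.
In Rankine: 343.5611 × 1.8 + 491.67 = 1110.08°R.

1110.08°R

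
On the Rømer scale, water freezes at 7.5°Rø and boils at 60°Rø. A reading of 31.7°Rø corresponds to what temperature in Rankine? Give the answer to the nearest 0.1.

574.6°R

Linear interpolation between the fixed points: C = (31.7 - 7.5) × 100 / (60 - 7.5) = 46.0952°C.
Then 46.0952 × 1.8 + 491.67 = 574.6°R.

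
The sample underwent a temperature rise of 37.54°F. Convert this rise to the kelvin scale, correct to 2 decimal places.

20.86 K

Only the scale ratio 5/9 matters for a change in temperature.
37.54 × 5/9 = 20.86.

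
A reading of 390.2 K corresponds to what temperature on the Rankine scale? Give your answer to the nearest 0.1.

702.4°R

In Celsius: 390.2 - 273.15 = 117.0500°C.
In Rankine: 117.0500 × 1.8 + 491.67 = 702.4°R.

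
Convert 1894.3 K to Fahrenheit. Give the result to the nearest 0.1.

2950.1°F

In Celsius: 1894.3 - 273.15 = 1621.1500°C.
In Fahrenheit: 1621.1500 × 1.8 + 32 = 2950.1°F.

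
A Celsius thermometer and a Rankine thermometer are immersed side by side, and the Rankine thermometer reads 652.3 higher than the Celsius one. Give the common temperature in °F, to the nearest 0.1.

Let x be the Celsius reading; then the Rankine reading is 1.8·x + 491.67.
(1.8·x + 491.67) - x = 652.3  ⇒  (0.8)·x = 160.63  ⇒  x = 200.7875°C.
In Fahrenheit: 200.7875 × 1.8 + 32 = 393.4°F.

393.4°F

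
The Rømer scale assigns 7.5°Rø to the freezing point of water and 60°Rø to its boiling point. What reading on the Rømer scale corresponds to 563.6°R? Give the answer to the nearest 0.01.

First in Celsius: (563.6 - 491.67) × 5/9 = 39.9611°C.
Linearly onto the Rømer scale: 7.5 + (39.9611 / 100) × (60 - 7.5) = 28.48°Rø.

28.48°Rø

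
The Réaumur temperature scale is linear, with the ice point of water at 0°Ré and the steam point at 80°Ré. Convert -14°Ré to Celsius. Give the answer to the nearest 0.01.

-17.50°C

Linear interpolation between the fixed points: C = (-14 - 0) × 100 / (80 - 0) = -17.5000°C.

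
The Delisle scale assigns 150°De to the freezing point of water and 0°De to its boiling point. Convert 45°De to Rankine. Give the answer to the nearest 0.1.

Linear interpolation between the fixed points: C = (45 - 150) × 100 / (0 - 150) = 70.0000°C.
Then 70.0000 × 1.8 + 491.67 = 617.7°R.

617.7°R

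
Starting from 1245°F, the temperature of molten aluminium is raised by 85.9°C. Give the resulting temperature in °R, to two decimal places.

1859.29°R

Initial temperature in Celsius: (1245 - 32) × 5/9 = 673.8889°C.
Final Celsius temperature: 673.8889 + 85.9000 = 759.7889°C.
In Rankine: 759.7889 × 1.8 + 491.67 = 1859.29°R.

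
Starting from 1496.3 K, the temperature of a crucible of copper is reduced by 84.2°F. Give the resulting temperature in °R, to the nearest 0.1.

2609.1°R

Initial temperature in Celsius: 1496.3 - 273.15 = 1223.1500°C.
The 84.2°F change is an interval, so only the factor 5/9 applies: -84.2 × 5/9 = -46.7778°C.
Final Celsius temperature: 1223.1500 - 46.7778 = 1176.3722°C.
In Rankine: 1176.3722 × 1.8 + 491.67 = 2609.1°R.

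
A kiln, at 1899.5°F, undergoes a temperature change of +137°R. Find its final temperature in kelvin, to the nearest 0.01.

1386.76 K

Initial temperature in Celsius: (1899.5 - 32) × 5/9 = 1037.5000°C.
The 137°R change is an interval, so only the factor 5/9 applies: +137 × 5/9 = +76.1111°C.
Final Celsius temperature: 1037.5000 + 76.1111 = 1113.6111°C.
In kelvin: 1113.6111 + 273.15 = 1386.76 K.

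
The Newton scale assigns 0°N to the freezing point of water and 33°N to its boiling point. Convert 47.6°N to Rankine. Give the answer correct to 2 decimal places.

Linear interpolation between the fixed points: C = (47.6 - 0) × 100 / (33 - 0) = 144.2424°C.
Then 144.2424 × 1.8 + 491.67 = 751.31°R.

751.31°R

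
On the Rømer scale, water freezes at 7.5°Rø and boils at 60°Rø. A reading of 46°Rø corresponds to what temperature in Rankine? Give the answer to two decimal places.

623.67°R

Linear interpolation between the fixed points: C = (46 - 7.5) × 100 / (60 - 7.5) = 73.3333°C.
Then 73.3333 × 1.8 + 491.67 = 623.67°R.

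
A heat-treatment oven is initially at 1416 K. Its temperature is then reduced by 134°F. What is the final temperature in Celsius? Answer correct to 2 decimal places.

Initial temperature in Celsius: 1416 - 273.15 = 1142.8500°C.
The 134°F change is an interval, so only the factor 5/9 applies: -134 × 5/9 = -74.4444°C.
Final Celsius temperature: 1142.8500 - 74.4444 = 1068.4056°C.

1068.41°C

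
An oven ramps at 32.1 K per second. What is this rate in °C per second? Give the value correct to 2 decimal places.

32.10 °C/second

The quantity depends on a temperature interval, so only the ratio of degree sizes applies; the offset between the scales is irrelevant.
A change of 1 K is a change of 1°C, so 32.1 × 1 = 32.10.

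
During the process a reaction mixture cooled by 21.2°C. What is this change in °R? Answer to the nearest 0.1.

38.2°R

For a temperature interval the offset drops out; only the factor 1.8 applies.
21.2 × 1.8 = 38.2.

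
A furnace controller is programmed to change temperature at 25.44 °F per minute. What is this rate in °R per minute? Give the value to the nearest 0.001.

25.440 °R/minute

Since only a temperature interval is involved, the additive offset between the scales drops out.
A change of 1°F is a change of 1°R, so 25.44 × 1 = 25.440.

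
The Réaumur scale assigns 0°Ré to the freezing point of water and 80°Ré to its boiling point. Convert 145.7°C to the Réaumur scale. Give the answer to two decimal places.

116.56°Ré

Linearly onto the Réaumur scale: 0 + (145.7000 / 100) × (80 - 0) = 116.56°Ré.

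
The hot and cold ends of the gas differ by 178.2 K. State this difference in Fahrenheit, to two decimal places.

For a temperature interval the offset drops out; only the factor 1.8 applies.
178.2 × 1.8 = 320.76.

320.76°F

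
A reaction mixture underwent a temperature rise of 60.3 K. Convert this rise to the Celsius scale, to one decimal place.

60.3°C

Kelvin and Celsius degrees are the same size, so the interval is unchanged: 60.3.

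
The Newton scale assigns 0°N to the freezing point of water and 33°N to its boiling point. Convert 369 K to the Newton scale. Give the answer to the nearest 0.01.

31.63°N

First in Celsius: 369 - 273.15 = 95.8500°C.
Linearly onto the Newton scale: 0 + (95.8500 / 100) × (33 - 0) = 31.63°N.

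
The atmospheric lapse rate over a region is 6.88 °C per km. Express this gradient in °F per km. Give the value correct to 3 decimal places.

12.384 °F/km

Since only a temperature interval is involved, the additive offset between the scales drops out.
A change of 1°C is a change of 1.8°F, so 6.88 × 1.8 = 12.384.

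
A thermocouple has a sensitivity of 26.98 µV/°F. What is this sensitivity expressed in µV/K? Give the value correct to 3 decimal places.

Since only a temperature interval is involved, the additive offset between the scales drops out.
A change of 1 K is a change of 1.8°F, so per K the value is 26.98 × 1.8 = 48.564.

48.564 µV/K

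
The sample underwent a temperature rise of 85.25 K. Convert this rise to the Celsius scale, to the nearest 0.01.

85.25°C

Kelvin and Celsius degrees are the same size, so the interval is unchanged: 85.25.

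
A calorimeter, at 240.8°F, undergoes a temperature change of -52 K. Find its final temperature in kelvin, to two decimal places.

337.15 K

Initial temperature in Celsius: (240.8 - 32) × 5/9 = 116.0000°C.
The 52 K change is an interval; Kelvin and Celsius degrees are the same size, so ΔC = -52°C.
Final Celsius temperature: 116.0000 - 52.0000 = 64.0000°C.
In kelvin: 64.0000 + 273.15 = 337.15 K.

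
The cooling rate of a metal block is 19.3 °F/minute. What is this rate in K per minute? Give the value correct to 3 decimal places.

The quantity depends on a temperature interval, so only the ratio of degree sizes applies; the offset between the scales is irrelevant.
A change of 1°F is a change of 5/9 K, so 19.3 × 5/9 = 10.722.

10.722 K/minute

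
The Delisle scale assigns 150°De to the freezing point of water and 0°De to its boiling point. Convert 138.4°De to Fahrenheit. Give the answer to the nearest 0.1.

45.9°F

Linear interpolation between the fixed points: C = (138.4 - 150) × 100 / (0 - 150) = 7.7333°C.
Then 7.7333 × 1.8 + 32 = 45.9°F.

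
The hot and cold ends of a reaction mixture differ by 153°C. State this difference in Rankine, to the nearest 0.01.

275.40°R

Only the scale ratio 1.8 matters for a change in temperature.
153 × 1.8 = 275.40.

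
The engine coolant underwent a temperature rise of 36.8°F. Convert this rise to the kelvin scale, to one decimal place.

20.4 K

Only the scale ratio 5/9 matters for a change in temperature.
36.8 × 5/9 = 20.4.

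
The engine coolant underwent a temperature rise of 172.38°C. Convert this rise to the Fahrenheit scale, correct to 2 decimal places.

310.28°F

For a temperature interval the offset drops out; only the factor 1.8 applies.
172.38 × 1.8 = 310.28.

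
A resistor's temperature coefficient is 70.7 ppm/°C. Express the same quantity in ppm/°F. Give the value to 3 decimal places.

39.278 ppm/°F

The quantity depends on a temperature interval, so only the ratio of degree sizes applies; the offset between the scales is irrelevant.
A change of 1°F is a change of 5/9°C, so per °F the value is 70.7 × 5/9 = 39.278.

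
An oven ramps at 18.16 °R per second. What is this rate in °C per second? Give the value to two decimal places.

10.09 °C/second

Since only a temperature interval is involved, the additive offset between the scales drops out.
A change of 1°R is a change of 5/9°C, so 18.16 × 5/9 = 10.09.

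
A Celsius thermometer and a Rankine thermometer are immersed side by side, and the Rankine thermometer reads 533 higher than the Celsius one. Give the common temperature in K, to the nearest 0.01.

Let x be the Celsius reading; then the Rankine reading is 1.8·x + 491.67.
(1.8·x + 491.67) - x = 533  ⇒  (0.8)·x = 41.33  ⇒  x = 51.6625°C.
In kelvin: 51.6625 + 273.15 = 324.81 K.

324.81 K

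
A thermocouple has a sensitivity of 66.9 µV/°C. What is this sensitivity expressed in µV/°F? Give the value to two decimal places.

The quantity depends on a temperature interval, so only the ratio of degree sizes applies; the offset between the scales is irrelevant.
A change of 1°F is a change of 5/9°C, so per °F the value is 66.9 × 5/9 = 37.17.

37.17 µV/°F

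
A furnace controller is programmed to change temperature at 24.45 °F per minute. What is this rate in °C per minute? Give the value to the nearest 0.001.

Since only a temperature interval is involved, the additive offset between the scales drops out.
A change of 1°F is a change of 5/9°C, so 24.45 × 5/9 = 13.583.

13.583 °C/minute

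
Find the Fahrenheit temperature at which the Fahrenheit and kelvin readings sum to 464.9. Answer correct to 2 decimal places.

134.70°F

Let F be the Fahrenheit reading. The kelvin reading is K = 5/9·F + 255.372.
Require F + K = 464.9: (14/9)·F + 255.372 = 464.9.
F = (464.9 - 255.372) / (14/9) = 134.70.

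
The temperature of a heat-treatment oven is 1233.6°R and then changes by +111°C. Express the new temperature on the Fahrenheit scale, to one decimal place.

Initial temperature in Celsius: (1233.6 - 491.67) × 5/9 = 412.1833°C.
Final Celsius temperature: 412.1833 + 111.0000 = 523.1833°C.
In Fahrenheit: 523.1833 × 1.8 + 32 = 973.7°F.

973.7°F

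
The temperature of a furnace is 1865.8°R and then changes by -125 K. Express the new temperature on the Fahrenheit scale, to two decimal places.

1181.13°F

Initial temperature in Celsius: (1865.8 - 491.67) × 5/9 = 763.4056°C.
The 125 K change is an interval; Kelvin and Celsius degrees are the same size, so ΔC = -125°C.
Final Celsius temperature: 763.4056 - 125.0000 = 638.4056°C.
In Fahrenheit: 638.4056 × 1.8 + 32 = 1181.13°F.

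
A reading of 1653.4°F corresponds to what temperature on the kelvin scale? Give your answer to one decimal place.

In Celsius: (1653.4 - 32) × 5/9 = 900.7778°C.
In kelvin: 900.7778 + 273.15 = 1173.9 K.

1173.9 K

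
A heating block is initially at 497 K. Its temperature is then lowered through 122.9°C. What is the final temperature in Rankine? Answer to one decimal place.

673.4°R

Initial temperature in Celsius: 497 - 273.15 = 223.8500°C.
Final Celsius temperature: 223.8500 - 122.9000 = 100.9500°C.
In Rankine: 100.9500 × 1.8 + 491.67 = 673.4°R.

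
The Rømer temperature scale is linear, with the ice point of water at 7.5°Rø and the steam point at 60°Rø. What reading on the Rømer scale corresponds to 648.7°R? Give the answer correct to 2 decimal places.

First in Celsius: (648.7 - 491.67) × 5/9 = 87.2389°C.
Linearly onto the Rømer scale: 7.5 + (87.2389 / 100) × (60 - 7.5) = 53.30°Rø.

53.30°Rø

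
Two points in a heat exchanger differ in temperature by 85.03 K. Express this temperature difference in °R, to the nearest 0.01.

For a temperature interval the offset drops out; only the factor 1.8 applies.
85.03 × 1.8 = 153.05.

153.05°R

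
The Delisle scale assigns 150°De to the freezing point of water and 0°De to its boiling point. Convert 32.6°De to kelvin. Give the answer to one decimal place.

351.4 K

Linear interpolation between the fixed points: C = (32.6 - 150) × 100 / (0 - 150) = 78.2667°C.
Then 78.2667 + 273.15 = 351.4 K.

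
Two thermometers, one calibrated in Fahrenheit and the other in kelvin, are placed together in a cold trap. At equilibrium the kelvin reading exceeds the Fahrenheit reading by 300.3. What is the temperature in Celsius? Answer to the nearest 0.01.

Let x be the Fahrenheit reading; then the kelvin reading is 5/9·x + 255.372.
(5/9·x + 255.372) - x = 300.3  ⇒  (-4/9)·x = 44.9278  ⇒  x = -101.0875°F.
In Celsius: (-101.0875 - 32) × 5/9 = -73.94°C.

-73.94°C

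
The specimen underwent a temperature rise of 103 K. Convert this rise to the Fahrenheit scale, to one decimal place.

185.4°F

Only the scale ratio 1.8 matters for a change in temperature.
103 × 1.8 = 185.4.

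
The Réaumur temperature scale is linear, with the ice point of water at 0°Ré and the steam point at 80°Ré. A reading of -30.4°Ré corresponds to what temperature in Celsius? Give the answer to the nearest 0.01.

Linear interpolation between the fixed points: C = (-30.4 - 0) × 100 / (80 - 0) = -38.0000°C.

-38.00°C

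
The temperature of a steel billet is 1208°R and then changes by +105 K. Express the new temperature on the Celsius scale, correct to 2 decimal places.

Initial temperature in Celsius: (1208 - 491.67) × 5/9 = 397.9611°C.
The 105 K change is an interval; Kelvin and Celsius degrees are the same size, so ΔC = +105°C.
Final Celsius temperature: 397.9611 + 105.0000 = 502.9611°C.

502.96°C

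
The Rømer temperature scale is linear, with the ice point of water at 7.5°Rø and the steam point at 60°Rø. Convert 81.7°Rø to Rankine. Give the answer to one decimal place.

Linear interpolation between the fixed points: C = (81.7 - 7.5) × 100 / (60 - 7.5) = 141.3333°C.
Then 141.3333 × 1.8 + 491.67 = 746.1°R.

746.1°R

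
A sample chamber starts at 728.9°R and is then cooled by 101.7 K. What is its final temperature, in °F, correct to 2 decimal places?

Initial temperature in Celsius: (728.9 - 491.67) × 5/9 = 131.7944°C.
The 101.7 K change is an interval; Kelvin and Celsius degrees are the same size, so ΔC = -101.7°C.
Final Celsius temperature: 131.7944 - 101.7000 = 30.0944°C.
In Fahrenheit: 30.0944 × 1.8 + 32 = 86.17°F.

86.17°F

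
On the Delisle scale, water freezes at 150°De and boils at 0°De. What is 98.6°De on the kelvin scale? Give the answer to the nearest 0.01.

Linear interpolation between the fixed points: C = (98.6 - 150) × 100 / (0 - 150) = 34.2667°C.
Then 34.2667 + 273.15 = 307.42 K.

307.42 K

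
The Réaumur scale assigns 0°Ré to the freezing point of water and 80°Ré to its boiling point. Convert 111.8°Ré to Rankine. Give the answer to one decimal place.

743.2°R

Linear interpolation between the fixed points: C = (111.8 - 0) × 100 / (80 - 0) = 139.7500°C.
Then 139.7500 × 1.8 + 491.67 = 743.2°R.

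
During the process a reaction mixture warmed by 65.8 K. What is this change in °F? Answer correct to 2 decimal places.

An interval of 1 K corresponds to 1.8°F.
65.8 × 1.8 = 118.44.

118.44°F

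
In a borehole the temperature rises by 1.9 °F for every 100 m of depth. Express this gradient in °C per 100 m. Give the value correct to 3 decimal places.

1.056 °C/100 m

The quantity depends on a temperature interval, so only the ratio of degree sizes applies; the offset between the scales is irrelevant.
A change of 1°F is a change of 5/9°C, so 1.9 × 5/9 = 1.056.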